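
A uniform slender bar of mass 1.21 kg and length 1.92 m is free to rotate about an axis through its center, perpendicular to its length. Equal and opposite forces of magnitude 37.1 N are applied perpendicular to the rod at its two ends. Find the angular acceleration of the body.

I = (1/12)ML² = (1/12)(1.21)(1.92)² = 0.3717 kg·m².
The couple gives τ = F·(L/2) + F·(L/2) = F L = (37.1)(1.92) = 71.23 N·m.
From τ = Iα: α = 71.23/0.3717 = 191.6 rad/s².

α ≈ 192 rad/s²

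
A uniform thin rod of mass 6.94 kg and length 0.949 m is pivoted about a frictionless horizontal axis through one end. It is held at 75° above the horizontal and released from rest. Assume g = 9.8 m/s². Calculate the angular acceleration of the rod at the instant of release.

α ≈ 4.01 rad/s²

About the pivot, I = (1/3)ML² = (1/3)(6.94)(0.949)² = 2.083 kg·m².
The weight acts at the center, a distance L/2 = 0.4745 m from the pivot; τ = Mg(L/2) cos 75° = 8.353 N·m.
α = τ/I = 8.353/2.083 = 4.009 rad/s².
(Equivalently α = (3g/(2L)) cos 75° = 4.009 rad/s².)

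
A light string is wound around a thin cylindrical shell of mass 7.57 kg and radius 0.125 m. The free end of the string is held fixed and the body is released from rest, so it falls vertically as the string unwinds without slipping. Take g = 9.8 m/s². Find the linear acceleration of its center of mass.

Translation: Mg − T = Ma. Rotation about the center: TR = Iα with I = MR².
With a = αR: T = (I/R²)a = M a, so Mg = (1 + 1.000)Ma.
a = g/(1 + 1.000) = 9.8/2.000 = 4.900 m/s².

a ≈ 4.90 m/s²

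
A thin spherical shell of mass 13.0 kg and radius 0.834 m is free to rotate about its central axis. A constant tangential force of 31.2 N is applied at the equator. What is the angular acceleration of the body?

α ≈ 4.32 rad/s²

I = (2/3)MR² = (2/3)(13.0)(0.834)² = 6.028 kg·m².
τ = F R = (31.2)(0.834) = 26.02 N·m.
Newton's second law for rotation, τ = Iα, gives α = τ/I = 26.02/6.028 = 4.317 rad/s².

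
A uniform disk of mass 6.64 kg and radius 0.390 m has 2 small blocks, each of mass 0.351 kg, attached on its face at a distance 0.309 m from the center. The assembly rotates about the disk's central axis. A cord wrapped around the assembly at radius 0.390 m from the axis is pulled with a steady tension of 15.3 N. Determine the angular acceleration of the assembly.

I_disk = ½MR² = ½(6.64)(0.390)² = 0.5050 kg·m².
I_blocks = 2·m·r² = 2(0.351)(0.309)² = 0.06703 kg·m².
Total I = 0.5720 kg·m².
τ = F r = (15.3)(0.390) = 5.967 N·m.
α = τ/I = 5.967/0.5720 = 10.43 rad/s².

α ≈ 10.4 rad/s²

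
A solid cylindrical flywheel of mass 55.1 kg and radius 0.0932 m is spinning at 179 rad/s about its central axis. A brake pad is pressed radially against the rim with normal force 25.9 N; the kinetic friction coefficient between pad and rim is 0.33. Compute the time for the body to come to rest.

t ≈ 53.8 s

I = ½MR² = (1/2)(55.1)(0.0932)² = 0.2393 kg·m².
Friction force f = μN = (0.33)(25.9) = 8.547 N at the rim; torque magnitude τ = fR = 0.7966 N·m, opposing ω.
|α| = τ/I = 0.7966/0.2393 = 3.329 rad/s² (deceleration).
0 = ω₀ − |α|t ⇒ t = ω₀/|α| = 179/3.329 = 53.77 s.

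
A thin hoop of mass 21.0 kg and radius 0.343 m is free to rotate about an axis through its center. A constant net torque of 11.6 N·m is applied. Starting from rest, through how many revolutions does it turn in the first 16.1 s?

≈ 96.8 revolutions

I = MR² = (21.0)(0.343)² = 2.471 kg·m².
α = τ/I = 11.6/2.471 = 4.695 rad/s².
θ = ½αt² = ½(4.695)(16.1)² = 608.5 rad.
Revolutions = θ/(2π) = 96.85.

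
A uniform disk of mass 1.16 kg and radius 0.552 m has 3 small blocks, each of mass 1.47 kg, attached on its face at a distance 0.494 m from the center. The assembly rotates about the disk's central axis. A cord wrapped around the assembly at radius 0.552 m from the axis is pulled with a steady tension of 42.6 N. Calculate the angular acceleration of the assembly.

I_disk = ½MR² = ½(1.16)(0.552)² = 0.1767 kg·m².
I_blocks = 3·m·r² = 3(1.47)(0.494)² = 1.076 kg·m².
Total I = 1.253 kg·m².
τ = F r = (42.6)(0.552) = 23.52 N·m.
α = τ/I = 23.52/1.253 = 18.77 rad/s².

α ≈ 18.8 rad/s²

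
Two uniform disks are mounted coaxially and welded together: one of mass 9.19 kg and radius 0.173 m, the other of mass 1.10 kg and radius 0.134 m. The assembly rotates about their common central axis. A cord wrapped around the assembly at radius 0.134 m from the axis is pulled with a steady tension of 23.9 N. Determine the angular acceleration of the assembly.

α ≈ 21.7 rad/s²

I = ½M₁R₁² + ½M₂R₂² = ½(9.19)(0.173)² + ½(1.10)(0.134)² = 0.1474 kg·m².
τ = F r = (23.9)(0.134) = 3.203 N·m.
α = τ/I = 3.203/0.1474 = 21.73 rad/s².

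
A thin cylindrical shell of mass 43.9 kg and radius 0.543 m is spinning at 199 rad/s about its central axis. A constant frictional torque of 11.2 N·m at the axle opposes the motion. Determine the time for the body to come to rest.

t ≈ 230 s

I = MR² = (43.9)(0.543)² = 12.94 kg·m².
The net torque has magnitude 11.2 N·m, opposing ω.
|α| = τ/I = 11.20/12.94 = 0.8653 rad/s² (deceleration).
0 = ω₀ − |α|t ⇒ t = ω₀/|α| = 199/0.8653 = 230.0 s.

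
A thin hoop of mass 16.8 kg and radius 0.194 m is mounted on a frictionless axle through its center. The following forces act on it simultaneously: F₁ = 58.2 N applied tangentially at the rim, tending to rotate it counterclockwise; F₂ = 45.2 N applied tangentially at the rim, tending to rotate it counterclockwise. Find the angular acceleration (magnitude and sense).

α ≈ 31.7 rad/s², counterclockwise

I = MR² = (16.8)(0.194)² = 0.6323 kg·m².
Taking counterclockwise as positive: τ₁ = +(58.2)(0.194) = +11.29 N·m; τ₂ = +(45.2)(0.194) = +8.769 N·m.
Net torque τ = 20.06 N·m.
α = τ/I = 20.06/0.6323 = 31.73 rad/s².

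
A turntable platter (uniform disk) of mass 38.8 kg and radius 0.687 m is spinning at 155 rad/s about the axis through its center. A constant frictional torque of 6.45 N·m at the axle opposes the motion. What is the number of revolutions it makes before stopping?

I = ½MR² = (1/2)(38.8)(0.687)² = 9.156 kg·m².
The net torque has magnitude 6.45 N·m, opposing ω.
|α| = τ/I = 6.450/9.156 = 0.7044 rad/s² (deceleration).
ω² = ω₀² − 2|α|θ with ω = 0 ⇒ θ = ω₀²/(2|α|) = 17050 rad = 2714 rev.

≈ 2710 revolutions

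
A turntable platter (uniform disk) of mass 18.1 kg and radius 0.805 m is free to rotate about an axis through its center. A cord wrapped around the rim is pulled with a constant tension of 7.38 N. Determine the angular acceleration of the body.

I = ½MR² = (1/2)(18.1)(0.805)² = 5.865 kg·m².
τ = F R = (7.38)(0.805) = 5.941 N·m.
Newton's second law for rotation, τ = Iα, gives α = τ/I = 5.941/5.865 = 1.013 rad/s².

α ≈ 1.01 rad/s²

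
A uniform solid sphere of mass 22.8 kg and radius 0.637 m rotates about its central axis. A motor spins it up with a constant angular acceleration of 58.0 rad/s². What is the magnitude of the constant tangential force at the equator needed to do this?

I = (2/5)MR² = (2/5)(22.8)(0.637)² = 3.701 kg·m².
The required torque is τ = Iα = (3.701)(58.00) = 214.6 N·m.
A tangential force at the equator gives τ = FR, so F = τ/R = 214.6/0.637 = 336.9 N.

F ≈ 337 N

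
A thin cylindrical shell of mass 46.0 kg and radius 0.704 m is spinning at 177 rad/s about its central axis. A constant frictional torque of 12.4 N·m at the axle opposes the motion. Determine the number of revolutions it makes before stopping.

I = MR² = (46.0)(0.704)² = 22.80 kg·m².
The net torque has magnitude 12.4 N·m, opposing ω.
|α| = τ/I = 12.40/22.80 = 0.5439 rad/s² (deceleration).
ω² = ω₀² − 2|α|θ with ω = 0 ⇒ θ = ω₀²/(2|α|) = 28800 rad = 4584 rev.

≈ 4580 revolutions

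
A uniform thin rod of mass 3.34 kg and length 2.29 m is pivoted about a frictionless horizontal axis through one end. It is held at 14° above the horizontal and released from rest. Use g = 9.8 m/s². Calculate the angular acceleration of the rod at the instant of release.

About the pivot, I = (1/3)ML² = (1/3)(3.34)(2.29)² = 5.838 kg·m².
The weight acts at the center, a distance L/2 = 1.145 m from the pivot; τ = Mg(L/2) cos 14° = 36.36 N·m.
α = τ/I = 36.36/5.838 = 6.229 rad/s².

α ≈ 6.23 rad/s²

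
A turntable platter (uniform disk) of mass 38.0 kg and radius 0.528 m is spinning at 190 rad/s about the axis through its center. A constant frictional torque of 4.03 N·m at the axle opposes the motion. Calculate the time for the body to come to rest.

I = ½MR² = (1/2)(38.0)(0.528)² = 5.297 kg·m².
The net torque has magnitude 4.03 N·m, opposing ω.
|α| = τ/I = 4.030/5.297 = 0.7608 rad/s² (deceleration).
0 = ω₀ − |α|t ⇒ t = ω₀/|α| = 190/0.7608 = 249.7 s.

t ≈ 250 s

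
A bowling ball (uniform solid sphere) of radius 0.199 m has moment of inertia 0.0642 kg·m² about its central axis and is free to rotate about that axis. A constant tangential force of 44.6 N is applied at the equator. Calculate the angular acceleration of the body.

α ≈ 138 rad/s²

τ = F R = (44.6)(0.199) = 8.875 N·m.
From τ = Iα: α = 8.875/0.06420 = 138.2 rad/s².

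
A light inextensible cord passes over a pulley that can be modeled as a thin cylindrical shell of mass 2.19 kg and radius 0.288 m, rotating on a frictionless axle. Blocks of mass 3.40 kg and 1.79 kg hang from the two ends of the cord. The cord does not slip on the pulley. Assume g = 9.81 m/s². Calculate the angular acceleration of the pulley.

I = MR² = (2.19)(0.288)² = 0.1816 kg·m².
Heavier block: m₁g − T₁ = m₁a. Lighter block: T₂ − m₂g = m₂a.
Pulley: (T₁ − T₂)R = Iα = I(a/R), so T₁ − T₂ = (I/R²)a = 1·M_p a = 2.190·a.
Adding the three: (m₁ − m₂)g = (m₁ + m₂ + 2.190)a, so a = (3.40 − 1.79)(9.81)/(3.40 + 1.79 + 2.190) = 2.140 m/s².
α = a/R = 2.140/0.288 = 7.431 rad/s².

α ≈ 7.43 rad/s²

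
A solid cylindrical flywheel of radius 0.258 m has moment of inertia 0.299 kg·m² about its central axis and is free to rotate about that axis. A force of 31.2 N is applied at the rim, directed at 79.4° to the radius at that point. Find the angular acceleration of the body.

Only the tangential component produces torque: τ = F R sinθ = (31.2)(0.258) sin 79.4° = 7.912 N·m.
Newton's second law for rotation, τ = Iα, gives α = τ/I = 7.912/0.2990 = 26.46 rad/s².

α ≈ 26.5 rad/s²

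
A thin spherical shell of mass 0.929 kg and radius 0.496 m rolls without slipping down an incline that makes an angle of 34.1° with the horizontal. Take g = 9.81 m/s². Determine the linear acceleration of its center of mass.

a ≈ 3.30 m/s²

Translation along the incline: Mg sinθ − f = Ma.
Rotation about the center: fR = Iα with I = (2/3)MR². No-slip gives a = αR, so f = (I/R²)a = (2/3)M a.
Substituting: Mg sinθ = (1 + 0.6667)Ma, so a = g sinθ/(1 + 0.6667) = (9.81) sin 34.1° / 1.667 = 3.300 m/s².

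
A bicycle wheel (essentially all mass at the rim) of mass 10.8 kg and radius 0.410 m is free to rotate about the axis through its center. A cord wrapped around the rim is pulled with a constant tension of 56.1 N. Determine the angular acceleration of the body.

I = MR² = (10.8)(0.410)² = 1.815 kg·m².
τ = F R = (56.1)(0.410) = 23.00 N·m.
From τ = Iα: α = 23.00/1.815 = 12.67 rad/s².

α ≈ 12.7 rad/s²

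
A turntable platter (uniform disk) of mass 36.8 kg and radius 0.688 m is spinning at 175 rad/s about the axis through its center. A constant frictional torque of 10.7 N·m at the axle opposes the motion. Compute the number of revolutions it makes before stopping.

I = ½MR² = (1/2)(36.8)(0.688)² = 8.710 kg·m².
The net torque has magnitude 10.7 N·m, opposing ω.
|α| = τ/I = 10.70/8.710 = 1.229 rad/s² (deceleration).
ω² = ω₀² − 2|α|θ with ω = 0 ⇒ θ = ω₀²/(2|α|) = 12460 rad = 1984 rev.

≈ 1980 revolutions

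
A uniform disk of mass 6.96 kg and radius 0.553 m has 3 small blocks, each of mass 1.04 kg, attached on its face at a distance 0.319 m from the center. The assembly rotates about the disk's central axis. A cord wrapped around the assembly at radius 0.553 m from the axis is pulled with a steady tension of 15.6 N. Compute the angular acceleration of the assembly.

α ≈ 6.24 rad/s²

I_disk = ½MR² = ½(6.96)(0.553)² = 1.064 kg·m².
I_blocks = 3·m·r² = 3(1.04)(0.319)² = 0.3175 kg·m².
Total I = 1.382 kg·m².
τ = F r = (15.6)(0.553) = 8.627 N·m.
α = τ/I = 8.627/1.382 = 6.244 rad/s².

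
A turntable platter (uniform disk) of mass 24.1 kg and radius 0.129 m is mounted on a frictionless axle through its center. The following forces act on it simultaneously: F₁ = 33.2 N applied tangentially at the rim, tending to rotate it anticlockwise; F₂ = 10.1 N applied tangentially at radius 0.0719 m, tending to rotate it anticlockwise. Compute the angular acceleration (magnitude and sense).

I = ½MR² = (1/2)(24.1)(0.129)² = 0.2005 kg·m².
Taking anticlockwise as positive: τ₁ = +(33.2)(0.129) = +4.283 N·m; τ₂ = +(10.1)(0.0719) = +0.7262 N·m.
Net torque τ = 5.009 N·m.
α = τ/I = 5.009/0.2005 = 24.98 rad/s².

α ≈ 25.0 rad/s², anticlockwise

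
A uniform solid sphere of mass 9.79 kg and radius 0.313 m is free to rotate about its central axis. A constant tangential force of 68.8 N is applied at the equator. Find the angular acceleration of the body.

I = (2/5)MR² = (2/5)(9.79)(0.313)² = 0.3836 kg·m².
τ = F R = (68.8)(0.313) = 21.53 N·m.
From τ = Iα: α = 21.53/0.3836 = 56.13 rad/s².

α ≈ 56.1 rad/s²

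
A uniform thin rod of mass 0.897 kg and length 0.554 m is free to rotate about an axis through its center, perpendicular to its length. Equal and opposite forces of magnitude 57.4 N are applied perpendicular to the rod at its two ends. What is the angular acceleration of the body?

I = (1/12)ML² = (1/12)(0.897)(0.554)² = 0.02294 kg·m².
The couple gives τ = F·(L/2) + F·(L/2) = F L = (57.4)(0.554) = 31.80 N·m.
Newton's second law for rotation, τ = Iα, gives α = τ/I = 31.80/0.02294 = 1386 rad/s².

α ≈ 1390 rad/s²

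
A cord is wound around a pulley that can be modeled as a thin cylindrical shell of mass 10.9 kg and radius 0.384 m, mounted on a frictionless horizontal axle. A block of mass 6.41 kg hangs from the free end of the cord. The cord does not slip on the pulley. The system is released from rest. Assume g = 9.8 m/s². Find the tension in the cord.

T ≈ 39.6 N

I = MR² = (10.9)(0.384)² = 1.607 kg·m².
Block: mg − T = ma. Pulley: TR = Iα. No-slip: a = αR, so T = (I/R²)a = 10.90·a.
Then mg = (m + 10.90)a, so a = (6.41)(9.8)/(6.41 + 10.90) = 3.629 m/s².
T = 10.90·a = 39.56 N.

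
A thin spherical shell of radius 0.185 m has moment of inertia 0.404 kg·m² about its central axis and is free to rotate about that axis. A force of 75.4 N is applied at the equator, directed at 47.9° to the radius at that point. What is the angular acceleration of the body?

Only the tangential component produces torque: τ = F R sinθ = (75.4)(0.185) sin 47.9° = 10.35 N·m.
From τ = Iα: α = 10.35/0.4040 = 25.62 rad/s².

α ≈ 25.6 rad/s²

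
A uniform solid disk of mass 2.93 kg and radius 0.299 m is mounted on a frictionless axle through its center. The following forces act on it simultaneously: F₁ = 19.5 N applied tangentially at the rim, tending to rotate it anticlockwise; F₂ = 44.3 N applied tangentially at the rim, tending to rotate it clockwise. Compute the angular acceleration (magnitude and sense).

α ≈ 56.6 rad/s², clockwise

I = ½MR² = (1/2)(2.93)(0.299)² = 0.1310 kg·m².
Taking anticlockwise as positive: τ₁ = +(19.5)(0.299) = +5.830 N·m; τ₂ = −(44.3)(0.299) = −13.25 N·m.
Net torque τ = -7.415 N·m.
α = τ/I = -7.415/0.1310 = -56.62 rad/s².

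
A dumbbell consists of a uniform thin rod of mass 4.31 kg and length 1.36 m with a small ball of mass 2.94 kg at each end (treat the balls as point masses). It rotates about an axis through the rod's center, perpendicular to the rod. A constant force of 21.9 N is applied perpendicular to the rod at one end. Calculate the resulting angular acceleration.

I_rod = (1/12)ML² = (1/12)(4.31)(1.36)² = 0.6643 kg·m².
I_balls = 2·m·(L/2)² = 2(2.94)(0.6800)² = 2.719 kg·m².
Total I = 3.383 kg·m².
τ = F·(L/2) = (21.9)(0.680) = 14.89 N·m.
α = τ/I = 14.89/3.383 = 4.402 rad/s².

α ≈ 4.40 rad/s²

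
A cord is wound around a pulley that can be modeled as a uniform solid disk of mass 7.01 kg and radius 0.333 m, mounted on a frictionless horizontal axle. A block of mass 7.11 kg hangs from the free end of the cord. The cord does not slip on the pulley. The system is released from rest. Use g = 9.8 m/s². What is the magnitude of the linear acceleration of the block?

a ≈ 6.56 m/s²

I = ½MR² = (1/2)(7.01)(0.333)² = 0.3887 kg·m².
Block: mg − T = ma. Pulley: TR = Iα. No-slip: a = αR, so T = (I/R²)a = 3.505·a.
Then mg = (m + 3.505)a, so a = (7.11)(9.8)/(7.11 + 3.505) = 6.564 m/s².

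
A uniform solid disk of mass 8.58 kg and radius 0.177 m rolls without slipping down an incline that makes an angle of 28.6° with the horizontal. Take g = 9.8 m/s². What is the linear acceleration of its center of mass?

Translation along the incline: Mg sinθ − f = Ma.
Rotation about the center: fR = Iα with I = ½MR². No-slip gives a = αR, so f = (I/R²)a = (1/2)M a.
Substituting: Mg sinθ = (1 + 0.5000)Ma, so a = g sinθ/(1 + 0.5000) = (9.8) sin 28.6° / 1.500 = 3.127 m/s².

a ≈ 3.13 m/s²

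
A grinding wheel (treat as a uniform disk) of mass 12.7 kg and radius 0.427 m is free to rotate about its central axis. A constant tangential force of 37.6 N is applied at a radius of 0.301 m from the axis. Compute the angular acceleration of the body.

α ≈ 9.78 rad/s²

I = ½MR² = (1/2)(12.7)(0.427)² = 1.158 kg·m².
τ = F·r = (37.6)(0.301) = 11.32 N·m.
From τ = Iα: α = 11.32/1.158 = 9.775 rad/s².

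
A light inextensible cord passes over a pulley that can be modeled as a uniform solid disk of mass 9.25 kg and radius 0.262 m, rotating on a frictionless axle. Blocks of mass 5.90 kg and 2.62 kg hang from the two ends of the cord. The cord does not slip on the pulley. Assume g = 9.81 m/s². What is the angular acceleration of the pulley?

I = ½MR² = (1/2)(9.25)(0.262)² = 0.3175 kg·m².
Heavier block: m₁g − T₁ = m₁a. Lighter block: T₂ − m₂g = m₂a.
Pulley: (T₁ − T₂)R = Iα = I(a/R), so T₁ − T₂ = (I/R²)a = (1/2)M_p a = 4.625·a.
Adding the three: (m₁ − m₂)g = (m₁ + m₂ + 4.625)a, so a = (5.90 − 2.62)(9.81)/(5.90 + 2.62 + 4.625) = 2.448 m/s².
α = a/R = 2.448/0.262 = 9.343 rad/s².

α ≈ 9.34 rad/s²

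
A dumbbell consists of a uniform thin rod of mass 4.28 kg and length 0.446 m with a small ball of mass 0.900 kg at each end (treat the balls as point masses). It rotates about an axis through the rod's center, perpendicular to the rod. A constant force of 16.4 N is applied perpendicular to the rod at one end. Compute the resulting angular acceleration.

I_rod = (1/12)ML² = (1/12)(4.28)(0.446)² = 0.07095 kg·m².
I_balls = 2·m·(L/2)² = 2(0.900)(0.2230)² = 0.08951 kg·m².
Total I = 0.1605 kg·m².
τ = F·(L/2) = (16.4)(0.223) = 3.657 N·m.
α = τ/I = 3.657/0.1605 = 22.79 rad/s².

α ≈ 22.8 rad/s²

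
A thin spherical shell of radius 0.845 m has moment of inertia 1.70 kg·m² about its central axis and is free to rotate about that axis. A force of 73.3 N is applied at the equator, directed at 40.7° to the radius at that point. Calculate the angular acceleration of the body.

Only the tangential component produces torque: τ = F R sinθ = (73.3)(0.845) sin 40.7° = 40.39 N·m.
From τ = Iα: α = 40.39/1.700 = 23.76 rad/s².

α ≈ 23.8 rad/s²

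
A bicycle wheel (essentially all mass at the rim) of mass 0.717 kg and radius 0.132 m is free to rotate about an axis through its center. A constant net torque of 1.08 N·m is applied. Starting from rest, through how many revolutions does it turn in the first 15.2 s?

≈ 1590 revolutions

I = MR² = (0.717)(0.132)² = 0.01249 kg·m².
α = τ/I = 1.08/0.01249 = 86.45 rad/s².
θ = ½αt² = ½(86.45)(15.2)² = 9987 rad.
Revolutions = θ/(2π) = 1589.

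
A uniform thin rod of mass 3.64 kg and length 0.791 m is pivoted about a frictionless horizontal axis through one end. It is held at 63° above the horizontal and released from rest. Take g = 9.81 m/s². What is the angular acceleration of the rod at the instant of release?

About the pivot, I = (1/3)ML² = (1/3)(3.64)(0.791)² = 0.7592 kg·m².
The weight acts at the center, a distance L/2 = 0.3955 m from the pivot; τ = Mg(L/2) cos 63° = 6.412 N·m.
α = τ/I = 6.412/0.7592 = 8.446 rad/s².
(Equivalently α = (3g/(2L)) cos 63° = 8.446 rad/s².)

α ≈ 8.45 rad/s²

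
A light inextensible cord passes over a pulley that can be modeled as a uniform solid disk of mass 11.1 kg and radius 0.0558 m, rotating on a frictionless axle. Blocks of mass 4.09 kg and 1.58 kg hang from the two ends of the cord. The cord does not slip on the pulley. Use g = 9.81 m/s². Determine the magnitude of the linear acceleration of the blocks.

a ≈ 2.19 m/s²

I = ½MR² = (1/2)(11.1)(0.0558)² = 0.01728 kg·m².
Heavier block: m₁g − T₁ = m₁a. Lighter block: T₂ − m₂g = m₂a.
Pulley: (T₁ − T₂)R = Iα = I(a/R), so T₁ − T₂ = (I/R²)a = (1/2)M_p a = 5.550·a.
Adding the three: (m₁ − m₂)g = (m₁ + m₂ + 5.550)a, so a = (4.09 − 1.58)(9.81)/(4.09 + 1.58 + 5.550) = 2.195 m/s².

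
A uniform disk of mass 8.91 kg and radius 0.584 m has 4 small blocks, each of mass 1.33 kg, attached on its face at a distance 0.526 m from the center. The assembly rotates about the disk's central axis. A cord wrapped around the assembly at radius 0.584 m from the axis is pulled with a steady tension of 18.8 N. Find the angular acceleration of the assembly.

I_disk = ½MR² = ½(8.91)(0.584)² = 1.519 kg·m².
I_blocks = 4·m·r² = 4(1.33)(0.526)² = 1.472 kg·m².
Total I = 2.991 kg·m².
τ = F r = (18.8)(0.584) = 10.98 N·m.
α = τ/I = 10.98/2.991 = 3.670 rad/s².

α ≈ 3.67 rad/s²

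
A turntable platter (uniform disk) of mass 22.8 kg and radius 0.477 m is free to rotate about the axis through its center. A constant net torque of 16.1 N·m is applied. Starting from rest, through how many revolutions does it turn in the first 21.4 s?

≈ 226 revolutions

I = ½MR² = (1/2)(22.8)(0.477)² = 2.594 kg·m².
α = τ/I = 16.1/2.594 = 6.207 rad/s².
θ = ½αt² = ½(6.207)(21.4)² = 1421 rad.
Revolutions = θ/(2π) = 226.2.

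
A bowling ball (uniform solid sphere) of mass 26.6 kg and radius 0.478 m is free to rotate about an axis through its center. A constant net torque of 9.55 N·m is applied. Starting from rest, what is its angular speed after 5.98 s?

I = (2/5)MR² = (2/5)(26.6)(0.478)² = 2.431 kg·m².
α = τ/I = 9.55/2.431 = 3.928 rad/s².
ω = ω₀ + αt = 0 + (3.928)(5.98) = 23.49 rad/s.

ω ≈ 23.5 rad/s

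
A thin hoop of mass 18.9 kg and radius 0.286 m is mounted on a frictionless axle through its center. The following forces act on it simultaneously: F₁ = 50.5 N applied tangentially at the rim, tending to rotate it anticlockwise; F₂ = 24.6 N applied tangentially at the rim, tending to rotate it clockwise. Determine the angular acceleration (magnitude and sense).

α ≈ 4.79 rad/s², anticlockwise

I = MR² = (18.9)(0.286)² = 1.546 kg·m².
Taking anticlockwise as positive: τ₁ = +(50.5)(0.286) = +14.44 N·m; τ₂ = −(24.6)(0.286) = −7.036 N·m.
Net torque τ = 7.407 N·m.
α = τ/I = 7.407/1.546 = 4.792 rad/s².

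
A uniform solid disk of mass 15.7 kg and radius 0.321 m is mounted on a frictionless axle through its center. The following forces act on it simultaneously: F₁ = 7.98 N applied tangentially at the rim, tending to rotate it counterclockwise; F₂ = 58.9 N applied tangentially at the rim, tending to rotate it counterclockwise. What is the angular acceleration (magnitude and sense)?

I = ½MR² = (1/2)(15.7)(0.321)² = 0.8089 kg·m².
Taking counterclockwise as positive: τ₁ = +(7.98)(0.321) = +2.562 N·m; τ₂ = +(58.9)(0.321) = +18.91 N·m.
Net torque τ = 21.47 N·m.
α = τ/I = 21.47/0.8089 = 26.54 rad/s².

α ≈ 26.5 rad/s², counterclockwise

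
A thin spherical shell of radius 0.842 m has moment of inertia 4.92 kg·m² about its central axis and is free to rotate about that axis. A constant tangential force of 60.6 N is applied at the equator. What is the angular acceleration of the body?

α ≈ 10.4 rad/s²

τ = F R = (60.6)(0.842) = 51.03 N·m.
From τ = Iα: α = 51.03/4.920 = 10.37 rad/s².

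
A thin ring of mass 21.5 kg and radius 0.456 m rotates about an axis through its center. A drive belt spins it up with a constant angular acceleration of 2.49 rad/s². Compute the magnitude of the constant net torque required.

τ ≈ 11.1 N·m

I = MR² = (21.5)(0.456)² = 4.471 kg·m².
τ = Iα = (4.471)(2.490) = 11.13 N·m.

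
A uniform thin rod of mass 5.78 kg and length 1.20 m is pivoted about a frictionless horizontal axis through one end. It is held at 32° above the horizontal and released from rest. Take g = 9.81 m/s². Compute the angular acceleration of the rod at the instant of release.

About the pivot, I = (1/3)ML² = (1/3)(5.78)(1.20)² = 2.774 kg·m².
The weight acts at the center, a distance L/2 = 0.6000 m from the pivot; τ = Mg(L/2) cos 32° = 28.85 N·m.
α = τ/I = 28.85/2.774 = 10.40 rad/s².

α ≈ 10.4 rad/s²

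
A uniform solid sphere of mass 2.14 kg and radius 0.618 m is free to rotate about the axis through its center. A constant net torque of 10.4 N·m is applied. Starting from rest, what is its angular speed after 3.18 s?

I = (2/5)MR² = (2/5)(2.14)(0.618)² = 0.3269 kg·m².
α = τ/I = 10.4/0.3269 = 31.81 rad/s².
ω = ω₀ + αt = 0 + (31.81)(3.18) = 101.2 rad/s.

ω ≈ 101 rad/s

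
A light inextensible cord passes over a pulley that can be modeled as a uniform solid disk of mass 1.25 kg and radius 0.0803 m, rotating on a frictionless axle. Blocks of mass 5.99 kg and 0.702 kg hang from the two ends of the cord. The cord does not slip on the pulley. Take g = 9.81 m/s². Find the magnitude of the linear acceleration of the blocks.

a ≈ 7.09 m/s²

I = ½MR² = (1/2)(1.25)(0.0803)² = 0.004030 kg·m².
Heavier block: m₁g − T₁ = m₁a. Lighter block: T₂ − m₂g = m₂a.
Pulley: (T₁ − T₂)R = Iα = I(a/R), so T₁ − T₂ = (I/R²)a = (1/2)M_p a = 0.6250·a.
Adding the three: (m₁ − m₂)g = (m₁ + m₂ + 0.6250)a, so a = (5.99 − 0.702)(9.81)/(5.99 + 0.702 + 0.6250) = 7.090 m/s².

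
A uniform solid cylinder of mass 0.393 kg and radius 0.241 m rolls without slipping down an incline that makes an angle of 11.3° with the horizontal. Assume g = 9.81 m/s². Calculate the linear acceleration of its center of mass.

a ≈ 1.28 m/s²

Translation along the incline: Mg sinθ − f = Ma.
Rotation about the center: fR = Iα with I = ½MR². No-slip gives a = αR, so f = (I/R²)a = (1/2)M a.
Substituting: Mg sinθ = (1 + 0.5000)Ma, so a = g sinθ/(1 + 0.5000) = (9.81) sin 11.3° / 1.500 = 1.281 m/s².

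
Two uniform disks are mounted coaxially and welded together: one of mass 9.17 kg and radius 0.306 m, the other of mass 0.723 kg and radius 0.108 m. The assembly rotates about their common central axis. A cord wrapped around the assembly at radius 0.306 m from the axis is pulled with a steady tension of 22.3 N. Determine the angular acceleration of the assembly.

I = ½M₁R₁² + ½M₂R₂² = ½(9.17)(0.306)² + ½(0.723)(0.108)² = 0.4335 kg·m².
τ = F r = (22.3)(0.306) = 6.824 N·m.
α = τ/I = 6.824/0.4335 = 15.74 rad/s².

α ≈ 15.7 rad/s²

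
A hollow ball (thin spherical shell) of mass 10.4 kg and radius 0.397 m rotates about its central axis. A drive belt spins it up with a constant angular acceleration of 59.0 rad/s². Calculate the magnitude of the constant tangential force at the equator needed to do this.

I = (2/3)MR² = (2/3)(10.4)(0.397)² = 1.093 kg·m².
The required torque is τ = Iα = (1.093)(59.00) = 64.47 N·m.
A tangential force at the equator gives τ = FR, so F = τ/R = 64.47/0.397 = 162.4 N.

F ≈ 162 N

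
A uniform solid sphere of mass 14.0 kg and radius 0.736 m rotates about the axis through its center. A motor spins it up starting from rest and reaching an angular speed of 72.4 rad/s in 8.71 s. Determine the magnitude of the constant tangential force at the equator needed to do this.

F ≈ 34.3 N

I = (2/5)MR² = (2/5)(14.0)(0.736)² = 3.033 kg·m².
α = Δω/Δt = (72.4 − 0)/8.71 = 8.312 rad/s².
The required torque is τ = Iα = (3.033)(8.312) = 25.22 N·m.
A tangential force at the equator gives τ = FR, so F = τ/R = 25.22/0.736 = 34.26 N.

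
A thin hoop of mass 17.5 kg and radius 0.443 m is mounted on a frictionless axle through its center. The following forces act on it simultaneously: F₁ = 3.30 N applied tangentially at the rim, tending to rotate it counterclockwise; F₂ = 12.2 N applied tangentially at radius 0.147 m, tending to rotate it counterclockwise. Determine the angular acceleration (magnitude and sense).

I = MR² = (17.5)(0.443)² = 3.434 kg·m².
Taking counterclockwise as positive: τ₁ = +(3.30)(0.443) = +1.462 N·m; τ₂ = +(12.2)(0.147) = +1.793 N·m.
Net torque τ = 3.255 N·m.
α = τ/I = 3.255/3.434 = 0.9479 rad/s².

α ≈ 0.948 rad/s², counterclockwise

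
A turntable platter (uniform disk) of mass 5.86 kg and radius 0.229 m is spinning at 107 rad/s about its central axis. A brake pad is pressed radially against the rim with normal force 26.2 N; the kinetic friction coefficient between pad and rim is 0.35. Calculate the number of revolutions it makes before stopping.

≈ 66.7 revolutions

I = ½MR² = (1/2)(5.86)(0.229)² = 0.1537 kg·m².
Friction force f = μN = (0.35)(26.2) = 9.170 N at the rim; torque magnitude τ = fR = 2.100 N·m, opposing ω.
|α| = τ/I = 2.100/0.1537 = 13.67 rad/s² (deceleration).
ω² = ω₀² − 2|α|θ with ω = 0 ⇒ θ = ω₀²/(2|α|) = 418.9 rad = 66.66 rev.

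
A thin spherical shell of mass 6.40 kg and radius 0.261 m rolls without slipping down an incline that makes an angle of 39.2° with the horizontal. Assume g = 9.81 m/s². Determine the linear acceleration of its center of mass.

a ≈ 3.72 m/s²

Translation along the incline: Mg sinθ − f = Ma.
Rotation about the center: fR = Iα with I = (2/3)MR². No-slip gives a = αR, so f = (I/R²)a = (2/3)M a.
Substituting: Mg sinθ = (1 + 0.6667)Ma, so a = g sinθ/(1 + 0.6667) = (9.81) sin 39.2° / 1.667 = 3.720 m/s².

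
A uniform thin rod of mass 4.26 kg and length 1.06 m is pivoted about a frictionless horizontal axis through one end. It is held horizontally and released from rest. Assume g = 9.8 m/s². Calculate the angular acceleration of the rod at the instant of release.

About the pivot, I = (1/3)ML² = (1/3)(4.26)(1.06)² = 1.596 kg·m².
The weight acts at the center, a distance L/2 = 0.5300 m from the pivot; τ = Mg(L/2) = 22.13 N·m.
α = τ/I = 22.13/1.596 = 13.87 rad/s².

α ≈ 13.9 rad/s²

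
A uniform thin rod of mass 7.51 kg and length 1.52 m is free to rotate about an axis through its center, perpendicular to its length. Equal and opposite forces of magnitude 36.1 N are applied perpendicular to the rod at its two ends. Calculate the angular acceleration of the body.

α ≈ 37.9 rad/s²

I = (1/12)ML² = (1/12)(7.51)(1.52)² = 1.446 kg·m².
The couple gives τ = F·(L/2) + F·(L/2) = F L = (36.1)(1.52) = 54.87 N·m.
From τ = Iα: α = 54.87/1.446 = 37.95 rad/s².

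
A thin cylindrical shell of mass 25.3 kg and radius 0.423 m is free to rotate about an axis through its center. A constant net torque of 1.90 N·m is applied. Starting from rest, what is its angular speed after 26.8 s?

ω ≈ 11.2 rad/s

I = MR² = (25.3)(0.423)² = 4.527 kg·m².
α = τ/I = 1.90/4.527 = 0.4197 rad/s².
ω = ω₀ + αt = 0 + (0.4197)(26.8) = 11.25 rad/s.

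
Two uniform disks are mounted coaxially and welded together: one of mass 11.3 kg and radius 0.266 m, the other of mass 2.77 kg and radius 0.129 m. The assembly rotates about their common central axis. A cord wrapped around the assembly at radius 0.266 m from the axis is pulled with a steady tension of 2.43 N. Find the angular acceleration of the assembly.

α ≈ 1.53 rad/s²

I = ½M₁R₁² + ½M₂R₂² = ½(11.3)(0.266)² + ½(2.77)(0.129)² = 0.4228 kg·m².
τ = F r = (2.43)(0.266) = 0.6464 N·m.
α = τ/I = 0.6464/0.4228 = 1.529 rad/s².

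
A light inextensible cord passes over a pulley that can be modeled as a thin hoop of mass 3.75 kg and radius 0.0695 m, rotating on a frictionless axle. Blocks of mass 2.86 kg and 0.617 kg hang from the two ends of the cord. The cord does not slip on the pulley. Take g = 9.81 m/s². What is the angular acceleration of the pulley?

I = MR² = (3.75)(0.0695)² = 0.01811 kg·m².
Heavier block: m₁g − T₁ = m₁a. Lighter block: T₂ − m₂g = m₂a.
Pulley: (T₁ − T₂)R = Iα = I(a/R), so T₁ − T₂ = (I/R²)a = 1·M_p a = 3.750·a.
Adding the three: (m₁ − m₂)g = (m₁ + m₂ + 3.750)a, so a = (2.86 − 0.617)(9.81)/(2.86 + 0.617 + 3.750) = 3.045 m/s².
α = a/R = 3.045/0.0695 = 43.81 rad/s².

α ≈ 43.8 rad/s²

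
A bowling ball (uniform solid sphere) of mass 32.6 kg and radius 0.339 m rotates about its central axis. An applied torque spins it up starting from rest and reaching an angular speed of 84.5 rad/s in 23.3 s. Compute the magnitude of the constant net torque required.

I = (2/5)MR² = (2/5)(32.6)(0.339)² = 1.499 kg·m².
α = Δω/Δt = (84.5 − 0)/23.3 = 3.627 rad/s².
τ = Iα = (1.499)(3.627) = 5.435 N·m.

τ ≈ 5.43 N·m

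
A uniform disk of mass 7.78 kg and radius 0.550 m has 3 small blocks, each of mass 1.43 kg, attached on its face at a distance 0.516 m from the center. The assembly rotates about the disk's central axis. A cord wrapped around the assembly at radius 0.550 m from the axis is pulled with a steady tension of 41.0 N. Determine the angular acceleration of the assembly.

α ≈ 9.72 rad/s²

I_disk = ½MR² = ½(7.78)(0.550)² = 1.177 kg·m².
I_blocks = 3·m·r² = 3(1.43)(0.516)² = 1.142 kg·m².
Total I = 2.319 kg·m².
τ = F r = (41.0)(0.550) = 22.55 N·m.
α = τ/I = 22.55/2.319 = 9.724 rad/s².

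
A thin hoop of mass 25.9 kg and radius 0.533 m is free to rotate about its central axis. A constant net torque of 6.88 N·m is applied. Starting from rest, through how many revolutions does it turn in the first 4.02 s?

I = MR² = (25.9)(0.533)² = 7.358 kg·m².
α = τ/I = 6.88/7.358 = 0.9350 rad/s².
θ = ½αt² = ½(0.9350)(4.02)² = 7.555 rad.
Revolutions = θ/(2π) = 1.202.

≈ 1.20 revolutions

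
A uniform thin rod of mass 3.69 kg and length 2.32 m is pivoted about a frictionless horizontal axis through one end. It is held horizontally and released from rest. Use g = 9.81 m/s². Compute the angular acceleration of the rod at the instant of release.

About the pivot, I = (1/3)ML² = (1/3)(3.69)(2.32)² = 6.620 kg·m².
The weight acts at the center, a distance L/2 = 1.160 m from the pivot; τ = Mg(L/2) = 41.99 N·m.
α = τ/I = 41.99/6.620 = 6.343 rad/s².
(Equivalently α = (3g/(2L)) = 6.343 rad/s².)

α ≈ 6.34 rad/s²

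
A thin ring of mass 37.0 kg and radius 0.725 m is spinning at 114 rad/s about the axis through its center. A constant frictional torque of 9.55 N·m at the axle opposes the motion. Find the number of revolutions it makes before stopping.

≈ 2110 revolutions

I = MR² = (37.0)(0.725)² = 19.45 kg·m².
The net torque has magnitude 9.55 N·m, opposing ω.
|α| = τ/I = 9.550/19.45 = 0.4910 rad/s² (deceleration).
ω² = ω₀² − 2|α|θ with ω = 0 ⇒ θ = ω₀²/(2|α|) = 13230 rad = 2106 rev.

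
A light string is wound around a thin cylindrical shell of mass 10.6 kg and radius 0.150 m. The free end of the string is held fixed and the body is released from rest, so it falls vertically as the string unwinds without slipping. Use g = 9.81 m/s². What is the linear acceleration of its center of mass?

a ≈ 4.91 m/s²

Translation: Mg − T = Ma. Rotation about the center: TR = Iα with I = MR².
With a = αR: T = (I/R²)a = M a, so Mg = (1 + 1.000)Ma.
a = g/(1 + 1.000) = 9.81/2.000 = 4.905 m/s².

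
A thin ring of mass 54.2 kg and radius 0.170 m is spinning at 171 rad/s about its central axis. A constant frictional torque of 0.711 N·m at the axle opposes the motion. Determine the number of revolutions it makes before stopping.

≈ 5130 revolutions

I = MR² = (54.2)(0.170)² = 1.566 kg·m².
The net torque has magnitude 0.711 N·m, opposing ω.
|α| = τ/I = 0.7110/1.566 = 0.4539 rad/s² (deceleration).
ω² = ω₀² − 2|α|θ with ω = 0 ⇒ θ = ω₀²/(2|α|) = 32210 rad = 5126 rev.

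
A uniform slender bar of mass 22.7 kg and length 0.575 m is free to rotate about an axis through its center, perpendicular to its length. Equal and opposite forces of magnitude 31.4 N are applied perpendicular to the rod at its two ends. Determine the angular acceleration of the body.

α ≈ 28.9 rad/s²

I = (1/12)ML² = (1/12)(22.7)(0.575)² = 0.6254 kg·m².
The couple gives τ = F·(L/2) + F·(L/2) = F L = (31.4)(0.575) = 18.05 N·m.
Newton's second law for rotation, τ = Iα, gives α = τ/I = 18.05/0.6254 = 28.87 rad/s².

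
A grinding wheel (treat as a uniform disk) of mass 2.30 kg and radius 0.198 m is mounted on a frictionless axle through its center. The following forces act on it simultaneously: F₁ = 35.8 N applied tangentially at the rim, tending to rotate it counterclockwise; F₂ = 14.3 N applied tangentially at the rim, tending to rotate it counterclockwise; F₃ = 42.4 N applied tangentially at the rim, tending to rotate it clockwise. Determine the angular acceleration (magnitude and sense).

I = ½MR² = (1/2)(2.30)(0.198)² = 0.04508 kg·m².
Taking counterclockwise as positive: τ₁ = +(35.8)(0.198) = +7.088 N·m; τ₂ = +(14.3)(0.198) = +2.831 N·m; τ₃ = −(42.4)(0.198) = −8.395 N·m.
Net torque τ = 1.525 N·m.
α = τ/I = 1.525/0.04508 = 33.82 rad/s².

α ≈ 33.8 rad/s², counterclockwise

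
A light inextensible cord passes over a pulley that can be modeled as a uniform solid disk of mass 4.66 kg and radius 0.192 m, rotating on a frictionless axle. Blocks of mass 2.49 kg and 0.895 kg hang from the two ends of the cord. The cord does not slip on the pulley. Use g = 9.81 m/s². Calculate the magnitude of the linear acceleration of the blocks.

I = ½MR² = (1/2)(4.66)(0.192)² = 0.08589 kg·m².
Heavier block: m₁g − T₁ = m₁a. Lighter block: T₂ − m₂g = m₂a.
Pulley: (T₁ − T₂)R = Iα = I(a/R), so T₁ − T₂ = (I/R²)a = (1/2)M_p a = 2.330·a.
Adding the three: (m₁ − m₂)g = (m₁ + m₂ + 2.330)a, so a = (2.49 − 0.895)(9.81)/(2.49 + 0.895 + 2.330) = 2.738 m/s².

a ≈ 2.74 m/s²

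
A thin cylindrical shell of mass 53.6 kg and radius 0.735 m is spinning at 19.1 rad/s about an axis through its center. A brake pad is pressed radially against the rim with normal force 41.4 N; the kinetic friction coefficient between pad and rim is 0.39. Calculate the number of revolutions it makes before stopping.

I = MR² = (53.6)(0.735)² = 28.96 kg·m².
Friction force f = μN = (0.39)(41.4) = 16.15 N at the rim; torque magnitude τ = fR = 11.87 N·m, opposing ω.
|α| = τ/I = 11.87/28.96 = 0.4098 rad/s² (deceleration).
ω² = ω₀² − 2|α|θ with ω = 0 ⇒ θ = ω₀²/(2|α|) = 445.1 rad = 70.83 rev.

≈ 70.8 revolutions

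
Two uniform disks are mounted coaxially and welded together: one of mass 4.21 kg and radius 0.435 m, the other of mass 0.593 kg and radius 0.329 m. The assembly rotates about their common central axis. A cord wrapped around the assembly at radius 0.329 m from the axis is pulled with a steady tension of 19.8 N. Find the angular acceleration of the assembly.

I = ½M₁R₁² + ½M₂R₂² = ½(4.21)(0.435)² + ½(0.593)(0.329)² = 0.4304 kg·m².
τ = F r = (19.8)(0.329) = 6.514 N·m.
α = τ/I = 6.514/0.4304 = 15.13 rad/s².

α ≈ 15.1 rad/s²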